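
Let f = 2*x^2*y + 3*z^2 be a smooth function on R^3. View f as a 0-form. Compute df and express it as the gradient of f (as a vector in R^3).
df = (4*x*y) dx + (2*x^2) dy + (6*z) dz; grad f = (4*x*y, 2*x^2, 6*z)

For a 0-form f, d f = (∂f/∂x) dx + (∂f/∂y) dy + (∂f/∂z) dz. The components of the vector representation are exactly the entries of grad f in Cartesian coordinates:
  ∂f/∂x = 4*x*y
  ∂f/∂y = 2*x^2
  ∂f/∂z = 6*z.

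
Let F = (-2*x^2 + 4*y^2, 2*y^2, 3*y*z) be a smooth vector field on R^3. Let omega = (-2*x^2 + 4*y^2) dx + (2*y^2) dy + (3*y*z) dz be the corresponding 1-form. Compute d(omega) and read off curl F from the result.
d(omega) = (3*z) dy ∧ dz + (0) dz ∧ dx + (-8*y) dx ∧ dy; curl F = (3*z, 0, -8*y)

d omega = sum_{i<j} (∂f_j/∂x_i - ∂f_i/∂x_j) dx_i ∧ dx_j. Under the identification (dy ∧ dz, dz ∧ dx, dx ∧ dy) ↔ (e_x, e_y, e_z), the coefficients are exactly the components of curl F. Compute:
  ∂R/∂y - ∂Q/∂z = (3*z) - (0) = 3*z
  ∂P/∂z - ∂R/∂x = (0) - (0) = 0
  ∂Q/∂x - ∂P/∂y = (0) - (8*y) = -8*y.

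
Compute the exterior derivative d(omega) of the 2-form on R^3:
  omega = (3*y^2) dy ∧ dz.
d(omega) = 0

For a 2-form omega = sum_{i<j} g_{ij} dx_i ∧ dx_j, the exterior derivative is
  d(omega) = sum_{i<j} d(g_{ij}) ∧ dx_i ∧ dx_j = sum_{i<j, k} (∂g_{ij}/∂x_k) dx_k ∧ dx_i ∧ dx_j.
Expand each term, using dx_k ∧ dx_i ∧ dx_j = sgn(permutation) dx_{(a)} ∧ dx_{(b)} ∧ dx_{(c)} with (a < b < c) sorted:

Collecting like 3-forms: d(omega) = 0.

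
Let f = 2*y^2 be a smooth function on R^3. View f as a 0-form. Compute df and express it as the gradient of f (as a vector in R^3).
df = (0) dx + (4*y) dy + (0) dz; grad f = (0, 4*y, 0)

For a 0-form f, d f = (∂f/∂x) dx + (∂f/∂y) dy + (∂f/∂z) dz. The components of the vector representation are exactly the entries of grad f in Cartesian coordinates:
  ∂f/∂x = 0
  ∂f/∂y = 4*y
  ∂f/∂z = 0.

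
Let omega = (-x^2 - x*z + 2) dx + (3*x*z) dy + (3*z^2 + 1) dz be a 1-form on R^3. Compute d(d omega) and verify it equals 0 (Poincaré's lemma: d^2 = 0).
d(d omega) = 0

Step 1: d omega = sum_{i<j} (∂f_j/∂x_i - ∂f_i/∂x_j) dx_i ∧ dx_j:
  coeff of dx ∧ dy: 3*z
  coeff of dx ∧ dz: x
  coeff of dy ∧ dz: -3*x
Step 2: Apply d again to each 2-form coefficient. The only possible 3-form in R^3 is dx ∧ dy ∧ dz, with coefficient
  ∂(coeff of dy∧dz)/∂x - ∂(coeff of dx∧dz)/∂y + ∂(coeff of dx∧dy)/∂z
  = ∂/∂x (-3*x) - ∂/∂y (x) + ∂/∂z (3*z).
Each of these terms simplifies to sums of mixed partials that cancel in pairs. The result is 0 (by equality of mixed partials for smooth functions — Schwarz / Clairaut).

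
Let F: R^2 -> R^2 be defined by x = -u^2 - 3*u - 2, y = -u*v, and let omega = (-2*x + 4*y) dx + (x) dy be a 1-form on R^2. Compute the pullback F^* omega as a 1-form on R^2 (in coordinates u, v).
F^* omega = (-4*u^3 + 9*u^2*v - 18*u^2 + 15*u*v - 26*u + 2*v - 12) du + (u*(u^2 + 3*u + 2)) dv

Using F^*(f dg) = (f ∘ F) d(g ∘ F), substitute each coordinate x_i by F_i(u, v) in f_i, and replace dx_i by d F_i = (∂F_i/∂u) du + (∂F_i/∂v) dv.
  For the x component: f_1(F) = 2*u^2 - 4*u*v + 6*u + 4; d F_1 = (-2*u - 3) du + (0) dv
  For the y component: f_2(F) = -u^2 - 3*u - 2; d F_2 = (-v) du + (-u) dv
Combining and collecting du, dv coefficients:
  coeff of du: -4*u^3 + 9*u^2*v - 18*u^2 + 15*u*v - 26*u + 2*v - 12
  coeff of dv: u*(u^2 + 3*u + 2)
F^* omega = (-4*u^3 + 9*u^2*v - 18*u^2 + 15*u*v - 26*u + 2*v - 12) du + (u*(u^2 + 3*u + 2)) dv.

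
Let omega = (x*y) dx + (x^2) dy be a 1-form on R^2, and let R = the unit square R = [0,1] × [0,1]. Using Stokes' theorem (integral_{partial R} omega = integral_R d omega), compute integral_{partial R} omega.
integral_(partial R) omega = 1/2

Stokes: integral_partial_R omega = integral_R d omega with d omega = (∂Q/∂x - ∂P/∂y) dx ∧ dy.
  ∂Q/∂x = 2*x
  ∂P/∂y = x
  integrand = ∂Q/∂x - ∂P/∂y = x.
Integrating over R: integral_0^1 integral_0^1 (x) dx dy = 1/2.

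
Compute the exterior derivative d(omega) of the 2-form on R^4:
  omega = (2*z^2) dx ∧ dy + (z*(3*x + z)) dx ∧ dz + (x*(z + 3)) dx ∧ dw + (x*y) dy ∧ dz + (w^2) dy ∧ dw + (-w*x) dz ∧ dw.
d(omega) = (y + 4*z) dx ∧ dy ∧ dz + (-w - x) dx ∧ dz ∧ dw

For a 2-form omega = sum_{i<j} g_{ij} dx_i ∧ dx_j, the exterior derivative is
  d(omega) = sum_{i<j} d(g_{ij}) ∧ dx_i ∧ dx_j = sum_{i<j, k} (∂g_{ij}/∂x_k) dx_k ∧ dx_i ∧ dx_j.
Expand each term, using dx_k ∧ dx_i ∧ dx_j = sgn(permutation) dx_{(a)} ∧ dx_{(b)} ∧ dx_{(c)} with (a < b < c) sorted:
  d(2*z^2) includes (∂/∂z)(2*z^2) dz = (4*z) dz, which multiplied by dx ∧ dy gives (4*z) dx ∧ dy ∧ dz
  d(x*(z + 3)) includes (∂/∂z)(x*(z + 3)) dz = (x) dz, which multiplied by dx ∧ dw gives (-x) dx ∧ dz ∧ dw
  d(x*y) includes (∂/∂x)(x*y) dx = (y) dx, which multiplied by dy ∧ dz gives (y) dx ∧ dy ∧ dz
  d(-w*x) includes (∂/∂x)(-w*x) dx = (-w) dx, which multiplied by dz ∧ dw gives (-w) dx ∧ dz ∧ dw
Collecting like 3-forms: d(omega) = (y + 4*z) dx ∧ dy ∧ dz + (-w - x) dx ∧ dz ∧ dw.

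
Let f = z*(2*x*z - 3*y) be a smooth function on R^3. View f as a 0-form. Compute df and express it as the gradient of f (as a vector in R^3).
df = (2*z^2) dx + (-3*z) dy + (4*x*z - 3*y) dz; grad f = (2*z^2, -3*z, 4*x*z - 3*y)

For a 0-form f, d f = (∂f/∂x) dx + (∂f/∂y) dy + (∂f/∂z) dz. The components of the vector representation are exactly the entries of grad f in Cartesian coordinates:
  ∂f/∂x = 2*z^2
  ∂f/∂y = -3*z
  ∂f/∂z = 4*x*z - 3*y.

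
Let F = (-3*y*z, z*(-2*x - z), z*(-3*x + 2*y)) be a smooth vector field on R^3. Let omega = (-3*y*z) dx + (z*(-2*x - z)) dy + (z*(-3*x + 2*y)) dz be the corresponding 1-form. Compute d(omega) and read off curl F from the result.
d(omega) = (2*x + 4*z) dy ∧ dz + (-3*y + 3*z) dz ∧ dx + (z) dx ∧ dy; curl F = (2*x + 4*z, -3*y + 3*z, z)

d omega = sum_{i<j} (∂f_j/∂x_i - ∂f_i/∂x_j) dx_i ∧ dx_j. Under the identification (dy ∧ dz, dz ∧ dx, dx ∧ dy) ↔ (e_x, e_y, e_z), the coefficients are exactly the components of curl F. Compute:
  ∂R/∂y - ∂Q/∂z = (2*z) - (-2*x - 2*z) = 2*x + 4*z
  ∂P/∂z - ∂R/∂x = (-3*y) - (-3*z) = -3*y + 3*z
  ∂Q/∂x - ∂P/∂y = (-2*z) - (-3*z) = z.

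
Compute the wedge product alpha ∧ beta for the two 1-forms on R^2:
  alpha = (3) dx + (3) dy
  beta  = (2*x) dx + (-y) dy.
alpha ∧ beta = (-6*x - 3*y) dx ∧ dy

Distribute the wedge, using dx_i ∧ dx_j = -dx_j ∧ dx_i and dx_i ∧ dx_i = 0. For each pair (i, j) with i < j, the coefficient of dx_i ∧ dx_j in alpha ∧ beta is (alpha_i * beta_j - alpha_j * beta_i). Collecting: alpha ∧ beta = (-6*x - 3*y) dx ∧ dy.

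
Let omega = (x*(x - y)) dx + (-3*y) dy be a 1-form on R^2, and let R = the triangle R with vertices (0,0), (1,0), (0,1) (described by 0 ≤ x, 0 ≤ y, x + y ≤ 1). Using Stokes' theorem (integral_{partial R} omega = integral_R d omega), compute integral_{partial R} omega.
integral_(partial R) omega = 1/6

Stokes: integral_partial_R omega = integral_R d omega with d omega = (∂Q/∂x - ∂P/∂y) dx ∧ dy.
  ∂Q/∂x = 0
  ∂P/∂y = -x
  integrand = ∂Q/∂x - ∂P/∂y = x.
Integrating over R: integral_0^1 integral_0^{1-x} (x) dy dx = 1/6.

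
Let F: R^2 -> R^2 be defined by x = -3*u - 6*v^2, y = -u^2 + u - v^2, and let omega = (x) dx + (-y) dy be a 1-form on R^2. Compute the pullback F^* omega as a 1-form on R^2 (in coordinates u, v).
F^* omega = (-2*u^3 + 3*u^2 - 2*u*v^2 + 8*u + 19*v^2) du + (2*v*(-u^2 + 19*u + 35*v^2)) dv

Using F^*(f dg) = (f ∘ F) d(g ∘ F), substitute each coordinate x_i by F_i(u, v) in f_i, and replace dx_i by d F_i = (∂F_i/∂u) du + (∂F_i/∂v) dv.
  For the x component: f_1(F) = -3*u - 6*v^2; d F_1 = (-3) du + (-12*v) dv
  For the y component: f_2(F) = u^2 - u + v^2; d F_2 = (1 - 2*u) du + (-2*v) dv
Combining and collecting du, dv coefficients:
  coeff of du: -2*u^3 + 3*u^2 - 2*u*v^2 + 8*u + 19*v^2
  coeff of dv: 2*v*(-u^2 + 19*u + 35*v^2)
F^* omega = (-2*u^3 + 3*u^2 - 2*u*v^2 + 8*u + 19*v^2) du + (2*v*(-u^2 + 19*u + 35*v^2)) dv.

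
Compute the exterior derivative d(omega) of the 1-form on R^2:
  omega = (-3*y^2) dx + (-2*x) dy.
d(omega) = (6*y - 2) dx ∧ dy

For a 1-form omega = sum_i f_i dx_i, the exterior derivative is
  d(omega) = sum_{i < j} (∂f_j/∂x_i - ∂f_i/∂x_j) dx_i ∧ dx_j.
  coefficient of dx ∧ dy: ∂f_2/∂x - ∂f_1/∂y = ∂(-2*x)/∂x - ∂(-3*y^2)/∂y = 6*y - 2
Assembling: d(omega) = (6*y - 2) dx ∧ dy.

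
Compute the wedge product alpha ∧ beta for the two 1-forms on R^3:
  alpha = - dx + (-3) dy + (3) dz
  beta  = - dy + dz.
alpha ∧ beta = (1) dx ∧ dy + (-1) dx ∧ dz

Distribute the wedge, using dx_i ∧ dx_j = -dx_j ∧ dx_i and dx_i ∧ dx_i = 0. For each pair (i, j) with i < j, the coefficient of dx_i ∧ dx_j in alpha ∧ beta is (alpha_i * beta_j - alpha_j * beta_i). Collecting: alpha ∧ beta = (1) dx ∧ dy + (-1) dx ∧ dz.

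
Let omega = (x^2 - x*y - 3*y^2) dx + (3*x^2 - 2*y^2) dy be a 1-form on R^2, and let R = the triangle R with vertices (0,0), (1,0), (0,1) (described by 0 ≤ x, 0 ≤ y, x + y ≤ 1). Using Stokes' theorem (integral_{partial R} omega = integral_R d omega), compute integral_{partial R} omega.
integral_(partial R) omega = 13/6

Stokes: integral_partial_R omega = integral_R d omega with d omega = (∂Q/∂x - ∂P/∂y) dx ∧ dy.
  ∂Q/∂x = 6*x
  ∂P/∂y = -x - 6*y
  integrand = ∂Q/∂x - ∂P/∂y = 7*x + 6*y.
Integrating over R: integral_0^1 integral_0^{1-x} (7*x + 6*y) dy dx = 13/6.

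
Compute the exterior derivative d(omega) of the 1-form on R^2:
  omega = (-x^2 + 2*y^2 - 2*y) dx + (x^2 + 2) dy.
d(omega) = (2*x - 4*y + 2) dx ∧ dy

For a 1-form omega = sum_i f_i dx_i, the exterior derivative is
  d(omega) = sum_{i < j} (∂f_j/∂x_i - ∂f_i/∂x_j) dx_i ∧ dx_j.
  coefficient of dx ∧ dy: ∂f_2/∂x - ∂f_1/∂y = ∂(x^2 + 2)/∂x - ∂(-x^2 + 2*y^2 - 2*y)/∂y = 2*x - 4*y + 2
Assembling: d(omega) = (2*x - 4*y + 2) dx ∧ dy.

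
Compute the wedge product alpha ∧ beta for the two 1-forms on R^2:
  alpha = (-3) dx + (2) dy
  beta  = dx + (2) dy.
alpha ∧ beta = (-8) dx ∧ dy

Distribute the wedge, using dx_i ∧ dx_j = -dx_j ∧ dx_i and dx_i ∧ dx_i = 0. For each pair (i, j) with i < j, the coefficient of dx_i ∧ dx_j in alpha ∧ beta is (alpha_i * beta_j - alpha_j * beta_i). Collecting: alpha ∧ beta = (-8) dx ∧ dy.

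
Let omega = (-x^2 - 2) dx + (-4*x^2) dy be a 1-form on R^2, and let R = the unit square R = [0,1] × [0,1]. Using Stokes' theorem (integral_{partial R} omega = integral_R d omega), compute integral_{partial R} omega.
integral_(partial R) omega = -4

Stokes: integral_partial_R omega = integral_R d omega with d omega = (∂Q/∂x - ∂P/∂y) dx ∧ dy.
  ∂Q/∂x = -8*x
  ∂P/∂y = 0
  integrand = ∂Q/∂x - ∂P/∂y = -8*x.
Integrating over R: integral_0^1 integral_0^1 (-8*x) dx dy = -4.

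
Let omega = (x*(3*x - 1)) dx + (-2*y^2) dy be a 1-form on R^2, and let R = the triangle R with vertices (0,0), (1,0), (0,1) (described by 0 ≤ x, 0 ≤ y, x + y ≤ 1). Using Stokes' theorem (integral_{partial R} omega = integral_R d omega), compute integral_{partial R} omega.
integral_(partial R) omega = 0

Stokes: integral_partial_R omega = integral_R d omega with d omega = (∂Q/∂x - ∂P/∂y) dx ∧ dy.
  ∂Q/∂x = 0
  ∂P/∂y = 0
  integrand = ∂Q/∂x - ∂P/∂y = 0.
Integrating over R: integral_0^1 integral_0^{1-x} (0) dy dx = 0.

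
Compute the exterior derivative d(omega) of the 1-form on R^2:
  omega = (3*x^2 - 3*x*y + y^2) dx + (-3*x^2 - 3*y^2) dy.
d(omega) = (-3*x - 2*y) dx ∧ dy

For a 1-form omega = sum_i f_i dx_i, the exterior derivative is
  d(omega) = sum_{i < j} (∂f_j/∂x_i - ∂f_i/∂x_j) dx_i ∧ dx_j.
  coefficient of dx ∧ dy: ∂f_2/∂x - ∂f_1/∂y = ∂(-3*x^2 - 3*y^2)/∂x - ∂(3*x^2 - 3*x*y + y^2)/∂y = -3*x - 2*y
Assembling: d(omega) = (-3*x - 2*y) dx ∧ dy.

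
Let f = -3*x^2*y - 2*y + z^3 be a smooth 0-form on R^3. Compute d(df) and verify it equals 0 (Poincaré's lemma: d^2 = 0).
d(df) = 0

Step 1: df = sum_i (∂f/∂x_i) dx_i = (-6*x*y) dx + (-3*x^2 - 2) dy + (3*z^2) dz.
Step 2: Apply d again. Using the 1-form formula, the coefficient of dx ∧ dy in d(df) is ∂^2 f/∂x ∂y - ∂^2 f/∂y ∂x = (-6*x) - (-6*x) = 0 (equality of mixed partials for smooth f).
Similarly for dx ∧ dz and dy ∧ dz — all coefficients vanish. So d(df) = 0.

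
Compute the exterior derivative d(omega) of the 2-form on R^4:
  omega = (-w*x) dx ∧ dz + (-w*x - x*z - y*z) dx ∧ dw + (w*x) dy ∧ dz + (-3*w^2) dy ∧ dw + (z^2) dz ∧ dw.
d(omega) = (y) dx ∧ dz ∧ dw + (z) dx ∧ dy ∧ dw + (w) dx ∧ dy ∧ dz + (x) dy ∧ dz ∧ dw

For a 2-form omega = sum_{i<j} g_{ij} dx_i ∧ dx_j, the exterior derivative is
  d(omega) = sum_{i<j} d(g_{ij}) ∧ dx_i ∧ dx_j = sum_{i<j, k} (∂g_{ij}/∂x_k) dx_k ∧ dx_i ∧ dx_j.
Expand each term, using dx_k ∧ dx_i ∧ dx_j = sgn(permutation) dx_{(a)} ∧ dx_{(b)} ∧ dx_{(c)} with (a < b < c) sorted:
  d(-w*x) includes (∂/∂w)(-w*x) dw = (-x) dw, which multiplied by dx ∧ dz gives (-x) dx ∧ dz ∧ dw
  d(-w*x - x*z - y*z) includes (∂/∂y)(-w*x - x*z - y*z) dy = (-z) dy, which multiplied by dx ∧ dw gives (z) dx ∧ dy ∧ dw
  d(-w*x - x*z - y*z) includes (∂/∂z)(-w*x - x*z - y*z) dz = (-x - y) dz, which multiplied by dx ∧ dw gives (x + y) dx ∧ dz ∧ dw
  d(w*x) includes (∂/∂x)(w*x) dx = (w) dx, which multiplied by dy ∧ dz gives (w) dx ∧ dy ∧ dz
  d(w*x) includes (∂/∂w)(w*x) dw = (x) dw, which multiplied by dy ∧ dz gives (x) dy ∧ dz ∧ dw
Collecting like 3-forms: d(omega) = (y) dx ∧ dz ∧ dw + (z) dx ∧ dy ∧ dw + (w) dx ∧ dy ∧ dz + (x) dy ∧ dz ∧ dw.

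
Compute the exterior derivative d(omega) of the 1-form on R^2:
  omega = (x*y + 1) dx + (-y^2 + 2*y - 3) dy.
d(omega) = (-x) dx ∧ dy

For a 1-form omega = sum_i f_i dx_i, the exterior derivative is
  d(omega) = sum_{i < j} (∂f_j/∂x_i - ∂f_i/∂x_j) dx_i ∧ dx_j.
  coefficient of dx ∧ dy: ∂f_2/∂x - ∂f_1/∂y = ∂(-y^2 + 2*y - 3)/∂x - ∂(x*y + 1)/∂y = -x
Assembling: d(omega) = (-x) dx ∧ dy.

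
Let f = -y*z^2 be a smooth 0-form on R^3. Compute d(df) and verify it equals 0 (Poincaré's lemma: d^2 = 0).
d(df) = 0

Step 1: df = sum_i (∂f/∂x_i) dx_i = (0) dx + (-z^2) dy + (-2*y*z) dz.
Step 2: Apply d again. Using the 1-form formula, the coefficient of dx ∧ dy in d(df) is ∂^2 f/∂x ∂y - ∂^2 f/∂y ∂x = (0) - (0) = 0 (equality of mixed partials for smooth f).
Similarly for dx ∧ dz and dy ∧ dz — all coefficients vanish. So d(df) = 0.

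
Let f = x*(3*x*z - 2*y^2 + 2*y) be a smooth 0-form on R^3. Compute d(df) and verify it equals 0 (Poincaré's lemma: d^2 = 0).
d(df) = 0

Step 1: df = sum_i (∂f/∂x_i) dx_i = (6*x*z - 2*y^2 + 2*y) dx + (2*x*(1 - 2*y)) dy + (3*x^2) dz.
Step 2: Apply d again. Using the 1-form formula, the coefficient of dx ∧ dy in d(df) is ∂^2 f/∂x ∂y - ∂^2 f/∂y ∂x = (2 - 4*y) - (2 - 4*y) = 0 (equality of mixed partials for smooth f).
Similarly for dx ∧ dz and dy ∧ dz — all coefficients vanish. So d(df) = 0.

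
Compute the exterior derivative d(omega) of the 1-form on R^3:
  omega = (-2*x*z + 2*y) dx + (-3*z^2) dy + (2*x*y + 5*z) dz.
d(omega) = (-2) dx ∧ dy + (2*x + 2*y) dx ∧ dz + (2*x + 6*z) dy ∧ dz

For a 1-form omega = sum_i f_i dx_i, the exterior derivative is
  d(omega) = sum_{i < j} (∂f_j/∂x_i - ∂f_i/∂x_j) dx_i ∧ dx_j.
  coefficient of dx ∧ dy: ∂f_2/∂x - ∂f_1/∂y = ∂(-3*z^2)/∂x - ∂(-2*x*z + 2*y)/∂y = -2
  coefficient of dx ∧ dz: ∂f_3/∂x - ∂f_1/∂z = ∂(2*x*y + 5*z)/∂x - ∂(-2*x*z + 2*y)/∂z = 2*x + 2*y
  coefficient of dy ∧ dz: ∂f_3/∂y - ∂f_2/∂z = ∂(2*x*y + 5*z)/∂y - ∂(-3*z^2)/∂z = 2*x + 6*z
Assembling: d(omega) = (-2) dx ∧ dy + (2*x + 2*y) dx ∧ dz + (2*x + 6*z) dy ∧ dz.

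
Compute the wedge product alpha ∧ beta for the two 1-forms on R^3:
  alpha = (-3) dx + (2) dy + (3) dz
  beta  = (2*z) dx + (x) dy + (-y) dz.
alpha ∧ beta = (-3*x - 4*z) dx ∧ dy + (3*y - 6*z) dx ∧ dz + (-3*x - 2*y) dy ∧ dz

Distribute the wedge, using dx_i ∧ dx_j = -dx_j ∧ dx_i and dx_i ∧ dx_i = 0. For each pair (i, j) with i < j, the coefficient of dx_i ∧ dx_j in alpha ∧ beta is (alpha_i * beta_j - alpha_j * beta_i). Collecting: alpha ∧ beta = (-3*x - 4*z) dx ∧ dy + (3*y - 6*z) dx ∧ dz + (-3*x - 2*y) dy ∧ dz.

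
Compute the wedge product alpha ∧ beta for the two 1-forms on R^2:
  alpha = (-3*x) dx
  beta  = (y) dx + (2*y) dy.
alpha ∧ beta = (-6*x*y) dx ∧ dy

Distribute the wedge, using dx_i ∧ dx_j = -dx_j ∧ dx_i and dx_i ∧ dx_i = 0. For each pair (i, j) with i < j, the coefficient of dx_i ∧ dx_j in alpha ∧ beta is (alpha_i * beta_j - alpha_j * beta_i). Collecting: alpha ∧ beta = (-6*x*y) dx ∧ dy.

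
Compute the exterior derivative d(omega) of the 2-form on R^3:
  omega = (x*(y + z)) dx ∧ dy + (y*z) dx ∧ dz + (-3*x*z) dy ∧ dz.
d(omega) = (x - 4*z) dx ∧ dy ∧ dz

For a 2-form omega = sum_{i<j} g_{ij} dx_i ∧ dx_j, the exterior derivative is
  d(omega) = sum_{i<j} d(g_{ij}) ∧ dx_i ∧ dx_j = sum_{i<j, k} (∂g_{ij}/∂x_k) dx_k ∧ dx_i ∧ dx_j.
Expand each term, using dx_k ∧ dx_i ∧ dx_j = sgn(permutation) dx_{(a)} ∧ dx_{(b)} ∧ dx_{(c)} with (a < b < c) sorted:
  d(x*(y + z)) includes (∂/∂z)(x*(y + z)) dz = (x) dz, which multiplied by dx ∧ dy gives (x) dx ∧ dy ∧ dz
  d(y*z) includes (∂/∂y)(y*z) dy = (z) dy, which multiplied by dx ∧ dz gives (-z) dx ∧ dy ∧ dz
  d(-3*x*z) includes (∂/∂x)(-3*x*z) dx = (-3*z) dx, which multiplied by dy ∧ dz gives (-3*z) dx ∧ dy ∧ dz
Collecting like 3-forms: d(omega) = (x - 4*z) dx ∧ dy ∧ dz.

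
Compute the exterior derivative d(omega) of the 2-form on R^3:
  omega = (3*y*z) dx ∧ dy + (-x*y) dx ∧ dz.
d(omega) = (x + 3*y) dx ∧ dy ∧ dz

For a 2-form omega = sum_{i<j} g_{ij} dx_i ∧ dx_j, the exterior derivative is
  d(omega) = sum_{i<j} d(g_{ij}) ∧ dx_i ∧ dx_j = sum_{i<j, k} (∂g_{ij}/∂x_k) dx_k ∧ dx_i ∧ dx_j.
Expand each term, using dx_k ∧ dx_i ∧ dx_j = sgn(permutation) dx_{(a)} ∧ dx_{(b)} ∧ dx_{(c)} with (a < b < c) sorted:
  d(3*y*z) includes (∂/∂z)(3*y*z) dz = (3*y) dz, which multiplied by dx ∧ dy gives (3*y) dx ∧ dy ∧ dz
  d(-x*y) includes (∂/∂y)(-x*y) dy = (-x) dy, which multiplied by dx ∧ dz gives (x) dx ∧ dy ∧ dz
Collecting like 3-forms: d(omega) = (x + 3*y) dx ∧ dy ∧ dz.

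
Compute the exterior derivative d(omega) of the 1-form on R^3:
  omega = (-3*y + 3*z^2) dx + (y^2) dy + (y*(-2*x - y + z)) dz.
d(omega) = (3) dx ∧ dy + (-2*y - 6*z) dx ∧ dz + (-2*x - 2*y + z) dy ∧ dz

For a 1-form omega = sum_i f_i dx_i, the exterior derivative is
  d(omega) = sum_{i < j} (∂f_j/∂x_i - ∂f_i/∂x_j) dx_i ∧ dx_j.
  coefficient of dx ∧ dy: ∂f_2/∂x - ∂f_1/∂y = ∂(y^2)/∂x - ∂(-3*y + 3*z^2)/∂y = 3
  coefficient of dx ∧ dz: ∂f_3/∂x - ∂f_1/∂z = ∂(y*(-2*x - y + z))/∂x - ∂(-3*y + 3*z^2)/∂z = -2*y - 6*z
  coefficient of dy ∧ dz: ∂f_3/∂y - ∂f_2/∂z = ∂(y*(-2*x - y + z))/∂y - ∂(y^2)/∂z = -2*x - 2*y + z
Assembling: d(omega) = (3) dx ∧ dy + (-2*y - 6*z) dx ∧ dz + (-2*x - 2*y + z) dy ∧ dz.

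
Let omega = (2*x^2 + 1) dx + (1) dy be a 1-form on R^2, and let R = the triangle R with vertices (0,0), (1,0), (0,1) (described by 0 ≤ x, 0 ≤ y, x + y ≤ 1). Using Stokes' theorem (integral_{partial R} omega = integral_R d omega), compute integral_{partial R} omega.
integral_(partial R) omega = 0

Stokes: integral_partial_R omega = integral_R d omega with d omega = (∂Q/∂x - ∂P/∂y) dx ∧ dy.
  ∂Q/∂x = 0
  ∂P/∂y = 0
  integrand = ∂Q/∂x - ∂P/∂y = 0.
Integrating over R: integral_0^1 integral_0^{1-x} (0) dy dx = 0.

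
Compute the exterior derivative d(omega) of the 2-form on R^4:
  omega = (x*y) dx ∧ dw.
d(omega) = (-x) dx ∧ dy ∧ dw

For a 2-form omega = sum_{i<j} g_{ij} dx_i ∧ dx_j, the exterior derivative is
  d(omega) = sum_{i<j} d(g_{ij}) ∧ dx_i ∧ dx_j = sum_{i<j, k} (∂g_{ij}/∂x_k) dx_k ∧ dx_i ∧ dx_j.
Expand each term, using dx_k ∧ dx_i ∧ dx_j = sgn(permutation) dx_{(a)} ∧ dx_{(b)} ∧ dx_{(c)} with (a < b < c) sorted:
  d(x*y) includes (∂/∂y)(x*y) dy = (x) dy, which multiplied by dx ∧ dw gives (-x) dx ∧ dy ∧ dw
Collecting like 3-forms: d(omega) = (-x) dx ∧ dy ∧ dw.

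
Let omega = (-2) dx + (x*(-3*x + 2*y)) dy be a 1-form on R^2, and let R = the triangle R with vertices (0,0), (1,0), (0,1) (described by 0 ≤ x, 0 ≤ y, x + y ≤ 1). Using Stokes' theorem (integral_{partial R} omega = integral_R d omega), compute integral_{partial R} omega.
integral_(partial R) omega = -2/3

Stokes: integral_partial_R omega = integral_R d omega with d omega = (∂Q/∂x - ∂P/∂y) dx ∧ dy.
  ∂Q/∂x = -6*x + 2*y
  ∂P/∂y = 0
  integrand = ∂Q/∂x - ∂P/∂y = -6*x + 2*y.
Integrating over R: integral_0^1 integral_0^{1-x} (-6*x + 2*y) dy dx = -2/3.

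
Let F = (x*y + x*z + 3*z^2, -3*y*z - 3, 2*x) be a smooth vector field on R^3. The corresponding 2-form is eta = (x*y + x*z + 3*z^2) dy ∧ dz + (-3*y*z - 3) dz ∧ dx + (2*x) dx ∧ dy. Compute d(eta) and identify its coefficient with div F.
d(eta) = (y - 2*z) dx ∧ dy ∧ dz; div F = y - 2*z

For a 2-form in R^3 of the form above, applying d gives a 3-form with coefficient ∂P/∂x + ∂Q/∂y + ∂R/∂z:
  ∂P/∂x = y + z
  ∂Q/∂y = -3*z
  ∂R/∂z = 0
Sum = y - 2*z, which is exactly div F.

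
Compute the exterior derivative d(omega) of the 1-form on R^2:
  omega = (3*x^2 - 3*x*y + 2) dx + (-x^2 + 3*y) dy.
d(omega) = (x) dx ∧ dy

For a 1-form omega = sum_i f_i dx_i, the exterior derivative is
  d(omega) = sum_{i < j} (∂f_j/∂x_i - ∂f_i/∂x_j) dx_i ∧ dx_j.
  coefficient of dx ∧ dy: ∂f_2/∂x - ∂f_1/∂y = ∂(-x^2 + 3*y)/∂x - ∂(3*x^2 - 3*x*y + 2)/∂y = x
Assembling: d(omega) = (x) dx ∧ dy.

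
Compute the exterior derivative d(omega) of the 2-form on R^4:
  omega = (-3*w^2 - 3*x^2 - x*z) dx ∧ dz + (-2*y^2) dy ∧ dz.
d(omega) = (-6*w) dx ∧ dz ∧ dw

For a 2-form omega = sum_{i<j} g_{ij} dx_i ∧ dx_j, the exterior derivative is
  d(omega) = sum_{i<j} d(g_{ij}) ∧ dx_i ∧ dx_j = sum_{i<j, k} (∂g_{ij}/∂x_k) dx_k ∧ dx_i ∧ dx_j.
Expand each term, using dx_k ∧ dx_i ∧ dx_j = sgn(permutation) dx_{(a)} ∧ dx_{(b)} ∧ dx_{(c)} with (a < b < c) sorted:
  d(-3*w^2 - 3*x^2 - x*z) includes (∂/∂w)(-3*w^2 - 3*x^2 - x*z) dw = (-6*w) dw, which multiplied by dx ∧ dz gives (-6*w) dx ∧ dz ∧ dw
Collecting like 3-forms: d(omega) = (-6*w) dx ∧ dz ∧ dw.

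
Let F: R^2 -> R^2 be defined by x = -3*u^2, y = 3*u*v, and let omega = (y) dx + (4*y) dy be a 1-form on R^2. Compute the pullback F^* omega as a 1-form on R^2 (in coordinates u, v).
F^* omega = (18*u*v*(-u + 2*v)) du + (36*u^2*v) dv

Using F^*(f dg) = (f ∘ F) d(g ∘ F), substitute each coordinate x_i by F_i(u, v) in f_i, and replace dx_i by d F_i = (∂F_i/∂u) du + (∂F_i/∂v) dv.
  For the x component: f_1(F) = 3*u*v; d F_1 = (-6*u) du + (0) dv
  For the y component: f_2(F) = 12*u*v; d F_2 = (3*v) du + (3*u) dv
Combining and collecting du, dv coefficients:
  coeff of du: 18*u*v*(-u + 2*v)
  coeff of dv: 36*u^2*v
F^* omega = (18*u*v*(-u + 2*v)) du + (36*u^2*v) dv.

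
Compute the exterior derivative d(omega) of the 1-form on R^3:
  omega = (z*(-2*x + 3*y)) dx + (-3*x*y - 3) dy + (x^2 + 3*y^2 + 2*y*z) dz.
d(omega) = (-3*y - 3*z) dx ∧ dy + (4*x - 3*y) dx ∧ dz + (6*y + 2*z) dy ∧ dz

For a 1-form omega = sum_i f_i dx_i, the exterior derivative is
  d(omega) = sum_{i < j} (∂f_j/∂x_i - ∂f_i/∂x_j) dx_i ∧ dx_j.
  coefficient of dx ∧ dy: ∂f_2/∂x - ∂f_1/∂y = ∂(-3*x*y - 3)/∂x - ∂(z*(-2*x + 3*y))/∂y = -3*y - 3*z
  coefficient of dx ∧ dz: ∂f_3/∂x - ∂f_1/∂z = ∂(x^2 + 3*y^2 + 2*y*z)/∂x - ∂(z*(-2*x + 3*y))/∂z = 4*x - 3*y
  coefficient of dy ∧ dz: ∂f_3/∂y - ∂f_2/∂z = ∂(x^2 + 3*y^2 + 2*y*z)/∂y - ∂(-3*x*y - 3)/∂z = 6*y + 2*z
Assembling: d(omega) = (-3*y - 3*z) dx ∧ dy + (4*x - 3*y) dx ∧ dz + (6*y + 2*z) dy ∧ dz.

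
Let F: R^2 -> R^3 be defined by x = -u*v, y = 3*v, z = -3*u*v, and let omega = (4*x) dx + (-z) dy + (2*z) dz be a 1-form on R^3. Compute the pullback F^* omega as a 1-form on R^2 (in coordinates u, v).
F^* omega = (22*u*v^2) du + (u*v*(22*u + 9)) dv

Using F^*(f dg) = (f ∘ F) d(g ∘ F), substitute each coordinate x_i by F_i(u, v) in f_i, and replace dx_i by d F_i = (∂F_i/∂u) du + (∂F_i/∂v) dv.
  For the x component: f_1(F) = -4*u*v; d F_1 = (-v) du + (-u) dv
  For the y component: f_2(F) = 3*u*v; d F_2 = (0) du + (3) dv
  For the z component: f_3(F) = -6*u*v; d F_3 = (-3*v) du + (-3*u) dv
Combining and collecting du, dv coefficients:
  coeff of du: 22*u*v^2
  coeff of dv: u*v*(22*u + 9)
F^* omega = (22*u*v^2) du + (u*v*(22*u + 9)) dv.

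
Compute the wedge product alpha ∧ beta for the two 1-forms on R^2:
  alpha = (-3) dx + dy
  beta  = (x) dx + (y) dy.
alpha ∧ beta = (-x - 3*y) dx ∧ dy

Distribute the wedge, using dx_i ∧ dx_j = -dx_j ∧ dx_i and dx_i ∧ dx_i = 0. For each pair (i, j) with i < j, the coefficient of dx_i ∧ dx_j in alpha ∧ beta is (alpha_i * beta_j - alpha_j * beta_i). Collecting: alpha ∧ beta = (-x - 3*y) dx ∧ dy.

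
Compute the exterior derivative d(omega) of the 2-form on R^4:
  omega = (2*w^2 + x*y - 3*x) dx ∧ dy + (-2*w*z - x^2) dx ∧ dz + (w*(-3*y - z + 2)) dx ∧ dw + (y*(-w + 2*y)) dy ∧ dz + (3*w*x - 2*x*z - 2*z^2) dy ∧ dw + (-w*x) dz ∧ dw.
d(omega) = (10*w - 2*z) dx ∧ dy ∧ dw + (-2*z) dx ∧ dz ∧ dw + (2*x - y + 4*z) dy ∧ dz ∧ dw

For a 2-form omega = sum_{i<j} g_{ij} dx_i ∧ dx_j, the exterior derivative is
  d(omega) = sum_{i<j} d(g_{ij}) ∧ dx_i ∧ dx_j = sum_{i<j, k} (∂g_{ij}/∂x_k) dx_k ∧ dx_i ∧ dx_j.
Expand each term, using dx_k ∧ dx_i ∧ dx_j = sgn(permutation) dx_{(a)} ∧ dx_{(b)} ∧ dx_{(c)} with (a < b < c) sorted:
  d(2*w^2 + x*y - 3*x) includes (∂/∂w)(2*w^2 + x*y - 3*x) dw = (4*w) dw, which multiplied by dx ∧ dy gives (4*w) dx ∧ dy ∧ dw
  d(-2*w*z - x^2) includes (∂/∂w)(-2*w*z - x^2) dw = (-2*z) dw, which multiplied by dx ∧ dz gives (-2*z) dx ∧ dz ∧ dw
  d(w*(-3*y - z + 2)) includes (∂/∂y)(w*(-3*y - z + 2)) dy = (-3*w) dy, which multiplied by dx ∧ dw gives (3*w) dx ∧ dy ∧ dw
  d(w*(-3*y - z + 2)) includes (∂/∂z)(w*(-3*y - z + 2)) dz = (-w) dz, which multiplied by dx ∧ dw gives (w) dx ∧ dz ∧ dw
  d(y*(-w + 2*y)) includes (∂/∂w)(y*(-w + 2*y)) dw = (-y) dw, which multiplied by dy ∧ dz gives (-y) dy ∧ dz ∧ dw
  d(3*w*x - 2*x*z - 2*z^2) includes (∂/∂x)(3*w*x - 2*x*z - 2*z^2) dx = (3*w - 2*z) dx, which multiplied by dy ∧ dw gives (3*w - 2*z) dx ∧ dy ∧ dw
  d(3*w*x - 2*x*z - 2*z^2) includes (∂/∂z)(3*w*x - 2*x*z - 2*z^2) dz = (-2*x - 4*z) dz, which multiplied by dy ∧ dw gives (2*x + 4*z) dy ∧ dz ∧ dw
  d(-w*x) includes (∂/∂x)(-w*x) dx = (-w) dx, which multiplied by dz ∧ dw gives (-w) dx ∧ dz ∧ dw
Collecting like 3-forms: d(omega) = (10*w - 2*z) dx ∧ dy ∧ dw + (-2*z) dx ∧ dz ∧ dw + (2*x - y + 4*z) dy ∧ dz ∧ dw.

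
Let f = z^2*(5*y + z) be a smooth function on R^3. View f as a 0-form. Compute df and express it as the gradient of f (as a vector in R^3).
df = (0) dx + (5*z^2) dy + (z*(10*y + 3*z)) dz; grad f = (0, 5*z^2, z*(10*y + 3*z))

For a 0-form f, d f = (∂f/∂x) dx + (∂f/∂y) dy + (∂f/∂z) dz. The components of the vector representation are exactly the entries of grad f in Cartesian coordinates:
  ∂f/∂x = 0
  ∂f/∂y = 5*z^2
  ∂f/∂z = z*(10*y + 3*z).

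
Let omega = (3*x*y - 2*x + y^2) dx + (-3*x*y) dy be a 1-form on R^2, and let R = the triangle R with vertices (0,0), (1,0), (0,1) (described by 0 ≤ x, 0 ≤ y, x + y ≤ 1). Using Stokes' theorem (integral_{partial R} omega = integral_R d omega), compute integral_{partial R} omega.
integral_(partial R) omega = -4/3

Stokes: integral_partial_R omega = integral_R d omega with d omega = (∂Q/∂x - ∂P/∂y) dx ∧ dy.
  ∂Q/∂x = -3*y
  ∂P/∂y = 3*x + 2*y
  integrand = ∂Q/∂x - ∂P/∂y = -3*x - 5*y.
Integrating over R: integral_0^1 integral_0^{1-x} (-3*x - 5*y) dy dx = -4/3.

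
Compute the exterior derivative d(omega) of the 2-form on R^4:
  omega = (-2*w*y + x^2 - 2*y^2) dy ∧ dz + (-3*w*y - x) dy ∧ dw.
d(omega) = (2*x) dx ∧ dy ∧ dz + (-2*y) dy ∧ dz ∧ dw + (-1) dx ∧ dy ∧ dw

For a 2-form omega = sum_{i<j} g_{ij} dx_i ∧ dx_j, the exterior derivative is
  d(omega) = sum_{i<j} d(g_{ij}) ∧ dx_i ∧ dx_j = sum_{i<j, k} (∂g_{ij}/∂x_k) dx_k ∧ dx_i ∧ dx_j.
Expand each term, using dx_k ∧ dx_i ∧ dx_j = sgn(permutation) dx_{(a)} ∧ dx_{(b)} ∧ dx_{(c)} with (a < b < c) sorted:
  d(-2*w*y + x^2 - 2*y^2) includes (∂/∂x)(-2*w*y + x^2 - 2*y^2) dx = (2*x) dx, which multiplied by dy ∧ dz gives (2*x) dx ∧ dy ∧ dz
  d(-2*w*y + x^2 - 2*y^2) includes (∂/∂w)(-2*w*y + x^2 - 2*y^2) dw = (-2*y) dw, which multiplied by dy ∧ dz gives (-2*y) dy ∧ dz ∧ dw
  d(-3*w*y - x) includes (∂/∂x)(-3*w*y - x) dx = (-1) dx, which multiplied by dy ∧ dw gives (-1) dx ∧ dy ∧ dw
Collecting like 3-forms: d(omega) = (2*x) dx ∧ dy ∧ dz + (-2*y) dy ∧ dz ∧ dw + (-1) dx ∧ dy ∧ dw.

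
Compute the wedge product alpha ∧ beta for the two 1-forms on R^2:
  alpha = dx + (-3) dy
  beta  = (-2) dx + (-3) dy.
alpha ∧ beta = (-9) dx ∧ dy

Distribute the wedge, using dx_i ∧ dx_j = -dx_j ∧ dx_i and dx_i ∧ dx_i = 0. For each pair (i, j) with i < j, the coefficient of dx_i ∧ dx_j in alpha ∧ beta is (alpha_i * beta_j - alpha_j * beta_i). Collecting: alpha ∧ beta = (-9) dx ∧ dy.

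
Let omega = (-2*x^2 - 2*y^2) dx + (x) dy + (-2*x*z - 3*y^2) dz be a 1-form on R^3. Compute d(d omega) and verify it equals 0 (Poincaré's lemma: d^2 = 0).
d(d omega) = 0

Step 1: d omega = sum_{i<j} (∂f_j/∂x_i - ∂f_i/∂x_j) dx_i ∧ dx_j:
  coeff of dx ∧ dy: 4*y + 1
  coeff of dx ∧ dz: -2*z
  coeff of dy ∧ dz: -6*y
Step 2: Apply d again to each 2-form coefficient. The only possible 3-form in R^3 is dx ∧ dy ∧ dz, with coefficient
  ∂(coeff of dy∧dz)/∂x - ∂(coeff of dx∧dz)/∂y + ∂(coeff of dx∧dy)/∂z
  = ∂/∂x (-6*y) - ∂/∂y (-2*z) + ∂/∂z (4*y + 1).
Each of these terms simplifies to sums of mixed partials that cancel in pairs. The result is 0 (by equality of mixed partials for smooth functions — Schwarz / Clairaut).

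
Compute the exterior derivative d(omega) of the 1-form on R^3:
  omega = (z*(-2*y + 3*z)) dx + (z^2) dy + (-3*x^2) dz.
d(omega) = (2*z) dx ∧ dy + (-6*x + 2*y - 6*z) dx ∧ dz + (-2*z) dy ∧ dz

For a 1-form omega = sum_i f_i dx_i, the exterior derivative is
  d(omega) = sum_{i < j} (∂f_j/∂x_i - ∂f_i/∂x_j) dx_i ∧ dx_j.
  coefficient of dx ∧ dy: ∂f_2/∂x - ∂f_1/∂y = ∂(z^2)/∂x - ∂(z*(-2*y + 3*z))/∂y = 2*z
  coefficient of dx ∧ dz: ∂f_3/∂x - ∂f_1/∂z = ∂(-3*x^2)/∂x - ∂(z*(-2*y + 3*z))/∂z = -6*x + 2*y - 6*z
  coefficient of dy ∧ dz: ∂f_3/∂y - ∂f_2/∂z = ∂(-3*x^2)/∂y - ∂(z^2)/∂z = -2*z
Assembling: d(omega) = (2*z) dx ∧ dy + (-6*x + 2*y - 6*z) dx ∧ dz + (-2*z) dy ∧ dz.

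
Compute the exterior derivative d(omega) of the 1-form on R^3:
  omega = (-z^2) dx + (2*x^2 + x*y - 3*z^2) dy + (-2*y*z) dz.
d(omega) = (4*x + y) dx ∧ dy + (2*z) dx ∧ dz + (4*z) dy ∧ dz

For a 1-form omega = sum_i f_i dx_i, the exterior derivative is
  d(omega) = sum_{i < j} (∂f_j/∂x_i - ∂f_i/∂x_j) dx_i ∧ dx_j.
  coefficient of dx ∧ dy: ∂f_2/∂x - ∂f_1/∂y = ∂(2*x^2 + x*y - 3*z^2)/∂x - ∂(-z^2)/∂y = 4*x + y
  coefficient of dx ∧ dz: ∂f_3/∂x - ∂f_1/∂z = ∂(-2*y*z)/∂x - ∂(-z^2)/∂z = 2*z
  coefficient of dy ∧ dz: ∂f_3/∂y - ∂f_2/∂z = ∂(-2*y*z)/∂y - ∂(2*x^2 + x*y - 3*z^2)/∂z = 4*z
Assembling: d(omega) = (4*x + y) dx ∧ dy + (2*z) dx ∧ dz + (4*z) dy ∧ dz.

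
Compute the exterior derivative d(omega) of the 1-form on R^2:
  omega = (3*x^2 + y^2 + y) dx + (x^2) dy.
d(omega) = (2*x - 2*y - 1) dx ∧ dy

For a 1-form omega = sum_i f_i dx_i, the exterior derivative is
  d(omega) = sum_{i < j} (∂f_j/∂x_i - ∂f_i/∂x_j) dx_i ∧ dx_j.
  coefficient of dx ∧ dy: ∂f_2/∂x - ∂f_1/∂y = ∂(x^2)/∂x - ∂(3*x^2 + y^2 + y)/∂y = 2*x - 2*y - 1
Assembling: d(omega) = (2*x - 2*y - 1) dx ∧ dy.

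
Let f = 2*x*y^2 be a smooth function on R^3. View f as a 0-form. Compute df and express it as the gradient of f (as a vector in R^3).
df = (2*y^2) dx + (4*x*y) dy + (0) dz; grad f = (2*y^2, 4*x*y, 0)

For a 0-form f, d f = (∂f/∂x) dx + (∂f/∂y) dy + (∂f/∂z) dz. The components of the vector representation are exactly the entries of grad f in Cartesian coordinates:
  ∂f/∂x = 2*y^2
  ∂f/∂y = 4*x*y
  ∂f/∂z = 0.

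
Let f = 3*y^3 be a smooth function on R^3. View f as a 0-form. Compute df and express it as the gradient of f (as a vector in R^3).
df = (0) dx + (9*y^2) dy + (0) dz; grad f = (0, 9*y^2, 0)

For a 0-form f, d f = (∂f/∂x) dx + (∂f/∂y) dy + (∂f/∂z) dz. The components of the vector representation are exactly the entries of grad f in Cartesian coordinates:
  ∂f/∂x = 0
  ∂f/∂y = 9*y^2
  ∂f/∂z = 0.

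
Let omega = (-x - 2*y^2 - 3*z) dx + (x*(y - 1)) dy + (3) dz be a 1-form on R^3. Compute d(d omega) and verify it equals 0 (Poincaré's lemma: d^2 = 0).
d(d omega) = 0

Step 1: d omega = sum_{i<j} (∂f_j/∂x_i - ∂f_i/∂x_j) dx_i ∧ dx_j:
  coeff of dx ∧ dy: 5*y - 1
  coeff of dx ∧ dz: 3
  coeff of dy ∧ dz: 0
Step 2: Apply d again to each 2-form coefficient. The only possible 3-form in R^3 is dx ∧ dy ∧ dz, with coefficient
  ∂(coeff of dy∧dz)/∂x - ∂(coeff of dx∧dz)/∂y + ∂(coeff of dx∧dy)/∂z
  = ∂/∂x (0) - ∂/∂y (3) + ∂/∂z (5*y - 1).
Each of these terms simplifies to sums of mixed partials that cancel in pairs. The result is 0 (by equality of mixed partials for smooth functions — Schwarz / Clairaut).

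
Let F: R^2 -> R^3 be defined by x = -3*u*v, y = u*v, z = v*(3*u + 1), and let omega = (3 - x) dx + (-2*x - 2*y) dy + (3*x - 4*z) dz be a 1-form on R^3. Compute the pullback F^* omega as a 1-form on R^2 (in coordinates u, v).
F^* omega = (v*(-68*u*v - 12*v - 9)) du + (-68*u^2*v - 33*u*v - 9*u - 4*v) dv

Using F^*(f dg) = (f ∘ F) d(g ∘ F), substitute each coordinate x_i by F_i(u, v) in f_i, and replace dx_i by d F_i = (∂F_i/∂u) du + (∂F_i/∂v) dv.
  For the x component: f_1(F) = 3*u*v + 3; d F_1 = (-3*v) du + (-3*u) dv
  For the y component: f_2(F) = 4*u*v; d F_2 = (v) du + (u) dv
  For the z component: f_3(F) = v*(-21*u - 4); d F_3 = (3*v) du + (3*u + 1) dv
Combining and collecting du, dv coefficients:
  coeff of du: v*(-68*u*v - 12*v - 9)
  coeff of dv: -68*u^2*v - 33*u*v - 9*u - 4*v
F^* omega = (v*(-68*u*v - 12*v - 9)) du + (-68*u^2*v - 33*u*v - 9*u - 4*v) dv.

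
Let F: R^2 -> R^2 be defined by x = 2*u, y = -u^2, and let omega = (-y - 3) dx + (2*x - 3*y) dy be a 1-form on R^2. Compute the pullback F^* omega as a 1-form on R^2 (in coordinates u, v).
F^* omega = (-6*u^3 - 6*u^2 - 6) du

Using F^*(f dg) = (f ∘ F) d(g ∘ F), substitute each coordinate x_i by F_i(u, v) in f_i, and replace dx_i by d F_i = (∂F_i/∂u) du + (∂F_i/∂v) dv.
  For the x component: f_1(F) = u^2 - 3; d F_1 = (2) du + (0) dv
  For the y component: f_2(F) = u*(3*u + 4); d F_2 = (-2*u) du + (0) dv
Combining and collecting du, dv coefficients:
  coeff of du: -6*u^3 - 6*u^2 - 6
  coeff of dv: 0
F^* omega = (-6*u^3 - 6*u^2 - 6) du.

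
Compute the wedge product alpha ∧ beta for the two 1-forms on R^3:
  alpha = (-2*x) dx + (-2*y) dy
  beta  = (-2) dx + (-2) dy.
alpha ∧ beta = (4*x - 4*y) dx ∧ dy

Distribute the wedge, using dx_i ∧ dx_j = -dx_j ∧ dx_i and dx_i ∧ dx_i = 0. For each pair (i, j) with i < j, the coefficient of dx_i ∧ dx_j in alpha ∧ beta is (alpha_i * beta_j - alpha_j * beta_i). Collecting: alpha ∧ beta = (4*x - 4*y) dx ∧ dy.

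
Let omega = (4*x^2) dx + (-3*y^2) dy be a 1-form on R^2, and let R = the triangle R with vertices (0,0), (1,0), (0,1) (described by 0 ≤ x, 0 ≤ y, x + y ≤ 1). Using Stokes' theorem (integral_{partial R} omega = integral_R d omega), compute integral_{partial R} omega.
integral_(partial R) omega = 0

Stokes: integral_partial_R omega = integral_R d omega with d omega = (∂Q/∂x - ∂P/∂y) dx ∧ dy.
  ∂Q/∂x = 0
  ∂P/∂y = 0
  integrand = ∂Q/∂x - ∂P/∂y = 0.
Integrating over R: integral_0^1 integral_0^{1-x} (0) dy dx = 0.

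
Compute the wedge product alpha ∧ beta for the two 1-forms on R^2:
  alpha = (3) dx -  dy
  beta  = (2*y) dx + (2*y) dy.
alpha ∧ beta = (8*y) dx ∧ dy

Distribute the wedge, using dx_i ∧ dx_j = -dx_j ∧ dx_i and dx_i ∧ dx_i = 0. For each pair (i, j) with i < j, the coefficient of dx_i ∧ dx_j in alpha ∧ beta is (alpha_i * beta_j - alpha_j * beta_i). Collecting: alpha ∧ beta = (8*y) dx ∧ dy.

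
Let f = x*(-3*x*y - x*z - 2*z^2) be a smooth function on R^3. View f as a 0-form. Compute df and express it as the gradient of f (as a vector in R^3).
df = (-6*x*y - 2*x*z - 2*z^2) dx + (-3*x^2) dy + (x*(-x - 4*z)) dz; grad f = (-6*x*y - 2*x*z - 2*z^2, -3*x^2, x*(-x - 4*z))

For a 0-form f, d f = (∂f/∂x) dx + (∂f/∂y) dy + (∂f/∂z) dz. The components of the vector representation are exactly the entries of grad f in Cartesian coordinates:
  ∂f/∂x = -6*x*y - 2*x*z - 2*z^2
  ∂f/∂y = -3*x^2
  ∂f/∂z = x*(-x - 4*z).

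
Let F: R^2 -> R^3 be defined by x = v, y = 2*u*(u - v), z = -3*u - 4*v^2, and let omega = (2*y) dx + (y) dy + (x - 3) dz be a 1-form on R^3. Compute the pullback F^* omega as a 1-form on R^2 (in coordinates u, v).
F^* omega = (8*u^3 - 12*u^2*v + 4*u*v^2 - 3*v + 9) du + (-4*u^3 + 4*u^2*v + 4*u^2 - 4*u*v - 8*v^2 + 24*v) dv

Using F^*(f dg) = (f ∘ F) d(g ∘ F), substitute each coordinate x_i by F_i(u, v) in f_i, and replace dx_i by d F_i = (∂F_i/∂u) du + (∂F_i/∂v) dv.
  For the x component: f_1(F) = 4*u*(u - v); d F_1 = (0) du + (1) dv
  For the y component: f_2(F) = 2*u*(u - v); d F_2 = (4*u - 2*v) du + (-2*u) dv
  For the z component: f_3(F) = v - 3; d F_3 = (-3) du + (-8*v) dv
Combining and collecting du, dv coefficients:
  coeff of du: 8*u^3 - 12*u^2*v + 4*u*v^2 - 3*v + 9
  coeff of dv: -4*u^3 + 4*u^2*v + 4*u^2 - 4*u*v - 8*v^2 + 24*v
F^* omega = (8*u^3 - 12*u^2*v + 4*u*v^2 - 3*v + 9) du + (-4*u^3 + 4*u^2*v + 4*u^2 - 4*u*v - 8*v^2 + 24*v) dv.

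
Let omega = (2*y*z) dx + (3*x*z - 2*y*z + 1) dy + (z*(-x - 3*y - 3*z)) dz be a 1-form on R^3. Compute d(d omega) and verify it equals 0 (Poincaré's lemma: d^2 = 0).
d(d omega) = 0

Step 1: d omega = sum_{i<j} (∂f_j/∂x_i - ∂f_i/∂x_j) dx_i ∧ dx_j:
  coeff of dx ∧ dy: z
  coeff of dx ∧ dz: -2*y - z
  coeff of dy ∧ dz: -3*x + 2*y - 3*z
Step 2: Apply d again to each 2-form coefficient. The only possible 3-form in R^3 is dx ∧ dy ∧ dz, with coefficient
  ∂(coeff of dy∧dz)/∂x - ∂(coeff of dx∧dz)/∂y + ∂(coeff of dx∧dy)/∂z
  = ∂/∂x (-3*x + 2*y - 3*z) - ∂/∂y (-2*y - z) + ∂/∂z (z).
Each of these terms simplifies to sums of mixed partials that cancel in pairs. The result is 0 (by equality of mixed partials for smooth functions — Schwarz / Clairaut).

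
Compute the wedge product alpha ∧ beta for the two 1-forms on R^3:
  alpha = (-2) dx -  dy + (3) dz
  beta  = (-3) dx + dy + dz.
alpha ∧ beta = (-5) dx ∧ dy + (7) dx ∧ dz + (-4) dy ∧ dz

Distribute the wedge, using dx_i ∧ dx_j = -dx_j ∧ dx_i and dx_i ∧ dx_i = 0. For each pair (i, j) with i < j, the coefficient of dx_i ∧ dx_j in alpha ∧ beta is (alpha_i * beta_j - alpha_j * beta_i). Collecting: alpha ∧ beta = (-5) dx ∧ dy + (7) dx ∧ dz + (-4) dy ∧ dz.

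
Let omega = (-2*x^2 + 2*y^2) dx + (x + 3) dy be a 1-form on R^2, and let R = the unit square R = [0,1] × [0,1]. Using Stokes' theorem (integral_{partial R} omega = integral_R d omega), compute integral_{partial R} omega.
integral_(partial R) omega = -1

Stokes: integral_partial_R omega = integral_R d omega with d omega = (∂Q/∂x - ∂P/∂y) dx ∧ dy.
  ∂Q/∂x = 1
  ∂P/∂y = 4*y
  integrand = ∂Q/∂x - ∂P/∂y = 1 - 4*y.
Integrating over R: integral_0^1 integral_0^1 (1 - 4*y) dx dy = -1.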